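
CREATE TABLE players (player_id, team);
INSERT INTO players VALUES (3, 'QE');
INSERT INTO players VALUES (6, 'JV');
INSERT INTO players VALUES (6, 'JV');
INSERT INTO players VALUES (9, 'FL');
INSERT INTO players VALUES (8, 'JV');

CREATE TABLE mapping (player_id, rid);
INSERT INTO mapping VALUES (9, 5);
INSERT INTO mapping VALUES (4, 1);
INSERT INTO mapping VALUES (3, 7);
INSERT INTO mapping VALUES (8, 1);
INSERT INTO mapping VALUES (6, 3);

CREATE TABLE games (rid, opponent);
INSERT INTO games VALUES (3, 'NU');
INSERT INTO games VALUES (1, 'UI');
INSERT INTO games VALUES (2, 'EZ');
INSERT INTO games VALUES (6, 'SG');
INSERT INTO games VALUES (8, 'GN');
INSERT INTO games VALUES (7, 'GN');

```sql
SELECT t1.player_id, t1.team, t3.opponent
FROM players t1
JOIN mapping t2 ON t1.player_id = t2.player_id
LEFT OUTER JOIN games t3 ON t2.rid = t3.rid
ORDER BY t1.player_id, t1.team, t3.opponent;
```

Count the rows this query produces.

5

Evaluate left to right. First `players t1 INNER JOIN mapping t2` on player_id: 5 row(s).
Then LEFT JOIN `games t3` on rid: each of those 5 rows is kept; rows whose t2.rid has no match in t3 get NULL for t3's columns.
Result: 5 row(s).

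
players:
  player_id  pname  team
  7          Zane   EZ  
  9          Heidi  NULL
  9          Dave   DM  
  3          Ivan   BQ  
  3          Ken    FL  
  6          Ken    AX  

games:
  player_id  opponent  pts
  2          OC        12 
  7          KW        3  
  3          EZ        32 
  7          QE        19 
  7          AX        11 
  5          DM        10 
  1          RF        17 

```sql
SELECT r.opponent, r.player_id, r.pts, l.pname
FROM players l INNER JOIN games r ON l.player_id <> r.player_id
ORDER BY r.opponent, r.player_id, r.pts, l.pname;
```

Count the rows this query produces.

INNER JOIN keeps only pairs where the ON condition holds.
Matching on l.player_id <> r.player_id.
Matched pairs: 37.
Total: 37 rows.

37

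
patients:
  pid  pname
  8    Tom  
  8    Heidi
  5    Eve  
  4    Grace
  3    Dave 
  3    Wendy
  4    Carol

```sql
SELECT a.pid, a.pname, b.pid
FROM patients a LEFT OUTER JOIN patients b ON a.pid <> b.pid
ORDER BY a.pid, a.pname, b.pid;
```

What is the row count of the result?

36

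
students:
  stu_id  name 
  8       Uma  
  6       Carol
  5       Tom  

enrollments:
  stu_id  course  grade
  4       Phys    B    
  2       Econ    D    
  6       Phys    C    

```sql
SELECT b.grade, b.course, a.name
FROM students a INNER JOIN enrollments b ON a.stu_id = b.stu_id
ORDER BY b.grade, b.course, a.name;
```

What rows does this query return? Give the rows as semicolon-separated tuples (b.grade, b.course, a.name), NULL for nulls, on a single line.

INNER JOIN keeps only pairs where the ON condition holds.
Matching on a.stu_id = b.stu_id.
Matched pairs: 1.

(C, Phys, Carol)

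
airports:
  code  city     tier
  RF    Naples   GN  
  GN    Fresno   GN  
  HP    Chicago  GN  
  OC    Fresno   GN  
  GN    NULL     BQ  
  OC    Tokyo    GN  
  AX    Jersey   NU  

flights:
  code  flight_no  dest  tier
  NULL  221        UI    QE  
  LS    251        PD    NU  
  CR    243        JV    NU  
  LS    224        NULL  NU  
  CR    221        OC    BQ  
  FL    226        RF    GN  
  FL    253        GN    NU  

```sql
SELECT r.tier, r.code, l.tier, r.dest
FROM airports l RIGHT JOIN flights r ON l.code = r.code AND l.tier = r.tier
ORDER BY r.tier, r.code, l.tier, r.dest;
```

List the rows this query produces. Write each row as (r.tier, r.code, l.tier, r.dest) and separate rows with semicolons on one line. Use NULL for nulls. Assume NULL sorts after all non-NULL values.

RIGHT JOIN keeps every row from `flights`; unmatched rows get NULL for `airports`'s columns.
Matching on l.code = r.code AND l.tier = r.tier. A NULL in a compared column never satisfies the condition.
Matched pairs: 0; unmatched r rows kept: 7.

(BQ, CR, NULL, OC); (GN, FL, NULL, RF); (NU, CR, NULL, JV); (NU, FL, NULL, GN); (NU, LS, NULL, PD); (NU, LS, NULL, NULL); (QE, NULL, NULL, UI)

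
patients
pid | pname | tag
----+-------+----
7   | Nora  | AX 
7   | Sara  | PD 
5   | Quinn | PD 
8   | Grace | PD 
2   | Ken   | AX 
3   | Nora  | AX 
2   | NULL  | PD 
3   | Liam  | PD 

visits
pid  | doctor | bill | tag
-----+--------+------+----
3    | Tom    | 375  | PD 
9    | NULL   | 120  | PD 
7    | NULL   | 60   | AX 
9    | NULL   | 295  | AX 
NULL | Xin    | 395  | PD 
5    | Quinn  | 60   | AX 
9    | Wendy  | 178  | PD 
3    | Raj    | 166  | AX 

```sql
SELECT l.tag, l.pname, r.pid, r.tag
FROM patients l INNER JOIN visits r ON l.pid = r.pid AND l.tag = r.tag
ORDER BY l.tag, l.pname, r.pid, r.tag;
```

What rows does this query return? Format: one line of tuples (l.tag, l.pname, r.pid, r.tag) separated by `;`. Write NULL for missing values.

INNER JOIN keeps only pairs where the ON condition holds.
Matching on l.pid = r.pid AND l.tag = r.tag. A NULL in a compared column never satisfies the condition.
- l (pid=7, tag=AX) pairs with 1 row(s) of r.
- l (pid=7, tag=PD) has no partner → excluded.
- l (pid=5, tag=PD) has no partner → excluded.
- l (pid=8, tag=PD) has no partner → excluded.
- l (pid=2, tag=AX) has no partner → excluded.
- l (pid=3, tag=AX) pairs with 1 row(s) of r.
- l (pid=2, tag=PD) has no partner → excluded.
- l (pid=3, tag=PD) pairs with 1 row(s) of r.
After projecting and ordering:
l.tag | l.pname | r.pid | r.tag
AX | Nora | 3 | AX
AX | Nora | 7 | AX
PD | Liam | 3 | PD

(AX, Nora, 3, AX); (AX, Nora, 7, AX); (PD, Liam, 3, PD)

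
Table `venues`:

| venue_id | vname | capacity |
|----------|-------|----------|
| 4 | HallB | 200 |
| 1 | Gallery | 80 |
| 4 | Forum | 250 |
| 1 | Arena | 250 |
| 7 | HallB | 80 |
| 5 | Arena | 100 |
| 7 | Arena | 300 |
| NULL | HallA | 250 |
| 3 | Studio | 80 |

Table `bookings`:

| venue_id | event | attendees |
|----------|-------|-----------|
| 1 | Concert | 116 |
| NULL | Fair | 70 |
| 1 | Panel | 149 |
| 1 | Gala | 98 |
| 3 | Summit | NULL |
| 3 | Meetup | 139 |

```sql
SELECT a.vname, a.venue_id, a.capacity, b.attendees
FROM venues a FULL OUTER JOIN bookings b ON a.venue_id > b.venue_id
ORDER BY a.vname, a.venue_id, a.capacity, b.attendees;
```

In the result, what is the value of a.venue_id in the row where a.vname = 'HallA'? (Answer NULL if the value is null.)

NULL

FULL OUTER JOIN keeps every row from both sides; unmatched rows get NULL for the other side's columns.
Matching on a.venue_id > b.venue_id. A NULL in a compared column never satisfies the condition.
- venue_id=4: 5 matching b row(s), so 5 row(s) emitted.
- venue_id=1: no b row matches, row kept with b columns NULL.
- venue_id=4: 5 matching b row(s), so 5 row(s) emitted.
- venue_id=1: no b row matches, row kept with b columns NULL.
- venue_id=7: 5 matching b row(s), so 5 row(s) emitted.
- venue_id=5: 5 matching b row(s), so 5 row(s) emitted.
- venue_id=7: 5 matching b row(s), so 5 row(s) emitted.
- venue_id=NULL: no b row matches, row kept with b columns NULL.
- venue_id=3: 3 matching b row(s), so 3 row(s) emitted.
- 1 b row(s) had no a match → kept, a columns NULL.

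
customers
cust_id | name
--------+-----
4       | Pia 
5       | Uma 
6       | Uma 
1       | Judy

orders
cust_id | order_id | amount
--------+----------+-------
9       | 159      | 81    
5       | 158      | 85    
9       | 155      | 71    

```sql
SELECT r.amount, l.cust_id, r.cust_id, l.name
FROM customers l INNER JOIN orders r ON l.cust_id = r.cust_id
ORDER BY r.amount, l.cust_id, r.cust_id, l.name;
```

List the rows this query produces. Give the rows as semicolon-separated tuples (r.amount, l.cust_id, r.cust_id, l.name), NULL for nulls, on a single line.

(85, 5, 5, Uma)

INNER JOIN keeps only pairs where the ON condition holds.
Matching on l.cust_id = r.cust_id.
- cust_id=4: no matching r row, dropped.
- cust_id=5: 1 matching r row(s), so 1 row(s) emitted.
- cust_id=6: no matching r row, dropped.
- cust_id=1: no matching r row, dropped.
After projecting and ordering:
r.amount | l.cust_id | r.cust_id | l.name
85 | 5 | 5 | Uma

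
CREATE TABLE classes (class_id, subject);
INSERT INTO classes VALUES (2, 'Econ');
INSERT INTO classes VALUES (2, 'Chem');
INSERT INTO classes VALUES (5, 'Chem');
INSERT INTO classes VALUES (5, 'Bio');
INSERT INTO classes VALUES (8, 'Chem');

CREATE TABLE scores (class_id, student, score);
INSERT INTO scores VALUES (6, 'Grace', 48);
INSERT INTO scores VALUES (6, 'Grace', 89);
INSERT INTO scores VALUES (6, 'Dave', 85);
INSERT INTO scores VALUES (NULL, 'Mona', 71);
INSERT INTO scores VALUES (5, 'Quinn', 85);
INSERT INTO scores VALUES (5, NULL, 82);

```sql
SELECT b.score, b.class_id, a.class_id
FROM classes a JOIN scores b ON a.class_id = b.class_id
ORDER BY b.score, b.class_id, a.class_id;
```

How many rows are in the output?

4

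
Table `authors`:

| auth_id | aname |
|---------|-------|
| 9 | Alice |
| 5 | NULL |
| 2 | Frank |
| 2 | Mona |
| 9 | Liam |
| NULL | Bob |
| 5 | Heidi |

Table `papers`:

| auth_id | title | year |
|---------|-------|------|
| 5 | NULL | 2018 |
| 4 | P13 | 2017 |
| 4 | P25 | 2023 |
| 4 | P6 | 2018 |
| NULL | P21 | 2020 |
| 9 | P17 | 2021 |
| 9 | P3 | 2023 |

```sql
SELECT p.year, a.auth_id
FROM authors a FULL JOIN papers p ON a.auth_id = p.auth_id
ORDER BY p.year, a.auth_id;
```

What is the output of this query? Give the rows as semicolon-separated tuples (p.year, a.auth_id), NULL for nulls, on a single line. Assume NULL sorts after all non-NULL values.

FULL OUTER JOIN keeps every row from both sides; unmatched rows get NULL for the other side's columns.
Matching on a.auth_id = p.auth_id. A NULL in a compared column never satisfies the condition.
- a row (auth_id=9): matches 2 p row(s) → 2 output row(s).
- a row (auth_id=5): matches 1 p row(s) → 1 output row(s).
- a row (auth_id=2): no match → kept, p columns NULL.
- a row (auth_id=2): no match → kept, p columns NULL.
- a row (auth_id=9): matches 2 p row(s) → 2 output row(s).
- a row (auth_id=NULL): no match → kept, p columns NULL.
- a row (auth_id=5): matches 1 p row(s) → 1 output row(s).
- 4 row(s) from p found no a partner → padded with NULL.

(2017, NULL); (2018, 5); (2018, 5); (2018, NULL); (2020, NULL); (2021, 9); (2021, 9); (2023, 9); (2023, 9); (2023, NULL); (NULL, 2); (NULL, 2); (NULL, NULL)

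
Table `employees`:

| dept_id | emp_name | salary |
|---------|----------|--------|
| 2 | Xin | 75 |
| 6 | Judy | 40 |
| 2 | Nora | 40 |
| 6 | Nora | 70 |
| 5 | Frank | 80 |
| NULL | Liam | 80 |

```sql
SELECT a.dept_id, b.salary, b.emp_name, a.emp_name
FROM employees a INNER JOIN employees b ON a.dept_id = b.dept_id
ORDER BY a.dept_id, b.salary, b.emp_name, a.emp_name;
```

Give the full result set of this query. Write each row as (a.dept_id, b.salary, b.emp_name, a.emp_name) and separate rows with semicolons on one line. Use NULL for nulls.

INNER JOIN keeps only pairs where the ON condition holds.
Matching on a.dept_id = b.dept_id. A NULL in a compared column never satisfies the condition.
- a (dept_id=2) pairs with 2 row(s) of b.
- a (dept_id=6) pairs with 2 row(s) of b.
- a (dept_id=2) pairs with 2 row(s) of b.
- a (dept_id=6) pairs with 2 row(s) of b.
- a (dept_id=5) pairs with 1 row(s) of b.
- a (dept_id=NULL) has no partner → excluded.
After projecting and ordering:
a.dept_id | b.salary | b.emp_name | a.emp_name
2 | 40 | Nora | Nora
2 | 40 | Nora | Xin
2 | 75 | Xin | Nora
2 | 75 | Xin | Xin
5 | 80 | Frank | Frank
6 | 40 | Judy | Judy
6 | 40 | Judy | Nora
6 | 70 | Nora | Judy
6 | 70 | Nora | Nora

(2, 40, Nora, Nora); (2, 40, Nora, Xin); (2, 75, Xin, Nora); (2, 75, Xin, Xin); (5, 80, Frank, Frank); (6, 40, Judy, Judy); (6, 40, Judy, Nora); (6, 70, Nora, Judy); (6, 70, Nora, Nora)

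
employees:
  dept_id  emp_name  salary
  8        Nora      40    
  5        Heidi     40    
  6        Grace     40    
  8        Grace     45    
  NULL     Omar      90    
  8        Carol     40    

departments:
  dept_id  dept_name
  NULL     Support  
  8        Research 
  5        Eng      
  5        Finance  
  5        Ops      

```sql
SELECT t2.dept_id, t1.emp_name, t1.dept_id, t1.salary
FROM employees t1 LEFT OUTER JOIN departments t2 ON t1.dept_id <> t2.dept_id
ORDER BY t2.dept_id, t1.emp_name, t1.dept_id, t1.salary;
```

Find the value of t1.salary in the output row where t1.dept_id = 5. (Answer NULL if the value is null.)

LEFT JOIN keeps every row from `employees`; unmatched rows get NULL for `departments`'s columns.
Matching on t1.dept_id <> t2.dept_id. A NULL in a compared column never satisfies the condition.
- dept_id=8: 3 matching t2 row(s), so 3 row(s) emitted.
- dept_id=5: 1 matching t2 row(s), so 1 row(s) emitted.
- dept_id=6: 4 matching t2 row(s), so 4 row(s) emitted.
- dept_id=8: 3 matching t2 row(s), so 3 row(s) emitted.
- dept_id=NULL: no t2 row matches, row kept with t2 columns NULL.
- dept_id=8: 3 matching t2 row(s), so 3 row(s) emitted.

40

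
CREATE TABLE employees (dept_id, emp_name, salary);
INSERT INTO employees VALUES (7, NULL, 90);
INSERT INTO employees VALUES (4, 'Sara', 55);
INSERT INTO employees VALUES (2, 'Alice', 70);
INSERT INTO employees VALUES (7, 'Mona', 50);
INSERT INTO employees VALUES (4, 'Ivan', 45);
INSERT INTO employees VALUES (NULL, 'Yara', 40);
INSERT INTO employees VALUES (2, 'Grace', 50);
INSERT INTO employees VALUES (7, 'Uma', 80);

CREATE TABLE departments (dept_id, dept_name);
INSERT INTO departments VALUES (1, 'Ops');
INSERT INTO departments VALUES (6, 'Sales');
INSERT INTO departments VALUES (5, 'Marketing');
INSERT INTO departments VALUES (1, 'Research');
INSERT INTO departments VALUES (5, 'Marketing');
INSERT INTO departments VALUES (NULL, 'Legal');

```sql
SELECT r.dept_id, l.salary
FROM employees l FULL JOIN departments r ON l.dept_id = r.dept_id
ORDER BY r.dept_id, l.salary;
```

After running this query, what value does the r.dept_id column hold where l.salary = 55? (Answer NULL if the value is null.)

FULL OUTER JOIN keeps every row from both sides; unmatched rows get NULL for the other side's columns.
Matching on l.dept_id = r.dept_id. A NULL in a compared column never satisfies the condition.
- l[0] dept_id=7 → no match; kept with NULLs on the r side.
- l[1] dept_id=4 → no match; kept with NULLs on the r side.
- l[2] dept_id=2 → no match; kept with NULLs on the r side.
- l[3] dept_id=7 → no match; kept with NULLs on the r side.
- l[4] dept_id=4 → no match; kept with NULLs on the r side.
- l[5] dept_id=NULL → no match; kept with NULLs on the r side.
- l[6] dept_id=2 → no match; kept with NULLs on the r side.
- l[7] dept_id=7 → no match; kept with NULLs on the r side.
- 6 r row(s) had no l match → kept, l columns NULL.

NULL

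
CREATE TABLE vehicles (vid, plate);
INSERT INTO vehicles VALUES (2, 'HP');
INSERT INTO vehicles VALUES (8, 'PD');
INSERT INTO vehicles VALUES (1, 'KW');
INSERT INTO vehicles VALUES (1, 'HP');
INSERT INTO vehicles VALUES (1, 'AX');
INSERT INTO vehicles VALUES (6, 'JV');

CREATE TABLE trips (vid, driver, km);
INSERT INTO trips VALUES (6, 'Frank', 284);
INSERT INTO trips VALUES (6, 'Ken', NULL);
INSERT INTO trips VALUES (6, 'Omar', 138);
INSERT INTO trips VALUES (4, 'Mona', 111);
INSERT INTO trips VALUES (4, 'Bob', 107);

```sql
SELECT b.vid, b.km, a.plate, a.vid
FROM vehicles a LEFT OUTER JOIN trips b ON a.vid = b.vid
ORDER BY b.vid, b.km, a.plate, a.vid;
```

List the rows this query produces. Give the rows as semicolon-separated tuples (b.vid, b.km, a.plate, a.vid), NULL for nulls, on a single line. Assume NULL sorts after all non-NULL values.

LEFT JOIN keeps every row from `vehicles`; unmatched rows get NULL for `trips`'s columns.
Matching on a.vid = b.vid.
- a (vid=2) has no partner → padded with NULL.
- a (vid=8) has no partner → padded with NULL.
- a (vid=1) has no partner → padded with NULL.
- a (vid=1) has no partner → padded with NULL.
- a (vid=1) has no partner → padded with NULL.
- a (vid=6) pairs with 3 row(s) of b.
After projecting and ordering:
b.vid | b.km | a.plate | a.vid
6 | 138 | JV | 6
6 | 284 | JV | 6
6 | NULL | JV | 6
NULL | NULL | AX | 1
NULL | NULL | HP | 1
NULL | NULL | HP | 2
NULL | NULL | KW | 1
NULL | NULL | PD | 8

(6, 138, JV, 6); (6, 284, JV, 6); (6, NULL, JV, 6); (NULL, NULL, AX, 1); (NULL, NULL, HP, 1); (NULL, NULL, HP, 2); (NULL, NULL, KW, 1); (NULL, NULL, PD, 8)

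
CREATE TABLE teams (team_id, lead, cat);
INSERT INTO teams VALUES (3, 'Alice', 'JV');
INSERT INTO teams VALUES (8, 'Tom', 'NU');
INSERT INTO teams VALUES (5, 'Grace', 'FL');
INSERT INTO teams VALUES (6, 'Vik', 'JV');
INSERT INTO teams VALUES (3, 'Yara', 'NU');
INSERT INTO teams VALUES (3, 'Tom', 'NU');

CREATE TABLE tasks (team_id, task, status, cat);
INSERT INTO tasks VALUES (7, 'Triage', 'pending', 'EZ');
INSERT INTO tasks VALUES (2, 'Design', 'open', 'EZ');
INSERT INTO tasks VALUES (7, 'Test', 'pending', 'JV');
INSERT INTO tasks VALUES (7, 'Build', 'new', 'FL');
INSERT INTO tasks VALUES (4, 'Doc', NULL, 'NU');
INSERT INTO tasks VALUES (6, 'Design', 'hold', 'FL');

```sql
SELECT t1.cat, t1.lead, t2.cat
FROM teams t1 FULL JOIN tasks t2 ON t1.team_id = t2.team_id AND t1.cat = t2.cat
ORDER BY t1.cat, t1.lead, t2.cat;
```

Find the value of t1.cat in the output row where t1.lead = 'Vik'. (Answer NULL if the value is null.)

JV

FULL OUTER JOIN keeps every row from both sides; unmatched rows get NULL for the other side's columns.
Matching on t1.team_id = t2.team_id AND t1.cat = t2.cat.
- t1[0] team_id=3, cat=JV → no match; kept with NULLs on the t2 side.
- t1[1] team_id=8, cat=NU → no match; kept with NULLs on the t2 side.
- t1[2] team_id=5, cat=FL → no match; kept with NULLs on the t2 side.
- t1[3] team_id=6, cat=JV → no match; kept with NULLs on the t2 side.
- t1[4] team_id=3, cat=NU → no match; kept with NULLs on the t2 side.
- t1[5] team_id=3, cat=NU → no match; kept with NULLs on the t2 side.
- plus 6 unmatched t2 row(s), each kept with NULL t1 columns.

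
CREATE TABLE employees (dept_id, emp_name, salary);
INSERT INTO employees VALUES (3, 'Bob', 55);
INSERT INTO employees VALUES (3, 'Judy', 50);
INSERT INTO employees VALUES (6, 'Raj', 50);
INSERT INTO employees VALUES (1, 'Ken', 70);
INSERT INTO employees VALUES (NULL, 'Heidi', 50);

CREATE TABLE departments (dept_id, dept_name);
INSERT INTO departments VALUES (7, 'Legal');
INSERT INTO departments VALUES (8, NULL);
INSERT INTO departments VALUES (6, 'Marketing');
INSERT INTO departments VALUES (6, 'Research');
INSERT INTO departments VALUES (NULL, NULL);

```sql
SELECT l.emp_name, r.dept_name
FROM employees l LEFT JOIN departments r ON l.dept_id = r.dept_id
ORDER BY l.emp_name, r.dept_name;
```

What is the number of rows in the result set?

6

LEFT JOIN keeps every row from `employees`; unmatched rows get NULL for `departments`'s columns.
Matching on l.dept_id = r.dept_id. A NULL in a compared column never satisfies the condition.
Matched pairs: 2; unmatched l rows kept: 4.
Total: 2 matched + 4 padded = 6 rows.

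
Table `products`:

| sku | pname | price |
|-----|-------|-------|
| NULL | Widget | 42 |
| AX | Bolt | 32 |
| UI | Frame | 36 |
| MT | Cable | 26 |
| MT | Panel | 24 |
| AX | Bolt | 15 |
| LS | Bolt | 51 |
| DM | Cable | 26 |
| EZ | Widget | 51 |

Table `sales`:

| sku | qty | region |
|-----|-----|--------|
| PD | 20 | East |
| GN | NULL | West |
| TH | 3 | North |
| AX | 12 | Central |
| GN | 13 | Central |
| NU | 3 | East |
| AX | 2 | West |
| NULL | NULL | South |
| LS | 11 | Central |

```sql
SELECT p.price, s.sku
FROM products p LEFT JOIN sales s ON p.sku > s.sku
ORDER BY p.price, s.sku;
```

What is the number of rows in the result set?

29

LEFT JOIN keeps every row from `products`; unmatched rows get NULL for `sales`'s columns.
Matching on p.sku > s.sku. A NULL in a compared column never satisfies the condition.
- sku=NULL: no s row matches, row kept with s columns NULL.
- sku=AX: no s row matches, row kept with s columns NULL.
- sku=UI: 8 matching s row(s), so 8 row(s) emitted.
- sku=MT: 5 matching s row(s), so 5 row(s) emitted.
- sku=MT: 5 matching s row(s), so 5 row(s) emitted.
- sku=AX: no s row matches, row kept with s columns NULL.
- sku=LS: 4 matching s row(s), so 4 row(s) emitted.
- sku=DM: 2 matching s row(s), so 2 row(s) emitted.
- sku=EZ: 2 matching s row(s), so 2 row(s) emitted.
Total: 26 matched + 3 padded = 29 rows.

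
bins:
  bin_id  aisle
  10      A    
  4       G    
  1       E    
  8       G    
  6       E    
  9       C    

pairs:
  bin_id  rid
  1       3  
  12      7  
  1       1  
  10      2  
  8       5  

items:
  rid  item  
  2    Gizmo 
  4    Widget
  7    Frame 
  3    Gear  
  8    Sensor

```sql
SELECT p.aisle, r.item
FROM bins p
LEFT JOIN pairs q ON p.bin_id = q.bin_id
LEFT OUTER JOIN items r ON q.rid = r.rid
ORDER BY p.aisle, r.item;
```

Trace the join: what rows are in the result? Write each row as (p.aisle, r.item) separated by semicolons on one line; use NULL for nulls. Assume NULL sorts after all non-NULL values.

(A, Gizmo); (C, NULL); (E, Gear); (E, NULL); (E, NULL); (G, NULL); (G, NULL)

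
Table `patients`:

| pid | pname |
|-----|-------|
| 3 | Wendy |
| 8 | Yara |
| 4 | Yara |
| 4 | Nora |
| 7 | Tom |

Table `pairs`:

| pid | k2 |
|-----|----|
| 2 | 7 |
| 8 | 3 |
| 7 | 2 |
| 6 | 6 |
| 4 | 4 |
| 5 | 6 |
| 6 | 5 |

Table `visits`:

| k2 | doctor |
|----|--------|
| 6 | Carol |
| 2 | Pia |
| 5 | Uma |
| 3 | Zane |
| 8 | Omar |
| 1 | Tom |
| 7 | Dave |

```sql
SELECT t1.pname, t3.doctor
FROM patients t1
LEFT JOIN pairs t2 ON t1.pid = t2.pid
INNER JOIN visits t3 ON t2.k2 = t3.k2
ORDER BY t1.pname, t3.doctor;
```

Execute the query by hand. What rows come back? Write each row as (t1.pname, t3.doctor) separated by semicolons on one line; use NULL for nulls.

(Tom, Pia); (Yara, Zane)

Joins associate left-to-right: patients LEFT JOIN pairs on pid gives 5 intermediate row(s).
Then INNER JOIN `visits t3` on k2: keep only rows whose t2.k2 appears in t3.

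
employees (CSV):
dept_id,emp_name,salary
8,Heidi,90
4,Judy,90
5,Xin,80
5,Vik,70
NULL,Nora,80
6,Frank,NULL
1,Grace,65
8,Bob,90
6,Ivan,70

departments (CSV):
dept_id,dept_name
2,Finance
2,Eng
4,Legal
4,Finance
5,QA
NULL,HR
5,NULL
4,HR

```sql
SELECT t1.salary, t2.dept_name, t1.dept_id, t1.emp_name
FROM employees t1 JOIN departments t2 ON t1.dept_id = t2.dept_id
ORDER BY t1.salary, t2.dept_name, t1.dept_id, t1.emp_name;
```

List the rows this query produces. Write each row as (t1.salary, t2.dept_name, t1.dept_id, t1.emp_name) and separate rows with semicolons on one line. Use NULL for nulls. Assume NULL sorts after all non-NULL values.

INNER JOIN keeps only pairs where the ON condition holds.
Matching on t1.dept_id = t2.dept_id. A NULL in a compared column never satisfies the condition.
Matched pairs: 7.

(70, QA, 5, Vik); (70, NULL, 5, Vik); (80, QA, 5, Xin); (80, NULL, 5, Xin); (90, Finance, 4, Judy); (90, HR, 4, Judy); (90, Legal, 4, Judy)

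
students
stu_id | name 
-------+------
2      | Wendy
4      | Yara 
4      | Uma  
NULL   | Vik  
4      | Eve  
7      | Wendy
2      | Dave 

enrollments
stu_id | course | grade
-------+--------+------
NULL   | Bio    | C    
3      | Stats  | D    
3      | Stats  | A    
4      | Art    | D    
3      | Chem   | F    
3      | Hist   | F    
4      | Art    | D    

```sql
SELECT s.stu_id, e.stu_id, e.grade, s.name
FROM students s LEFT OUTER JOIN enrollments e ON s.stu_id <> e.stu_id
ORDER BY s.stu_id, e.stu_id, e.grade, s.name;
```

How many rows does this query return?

LEFT JOIN keeps every row from `students`; unmatched rows get NULL for `enrollments`'s columns.
Matching on s.stu_id <> e.stu_id. A NULL in a compared column never satisfies the condition.
- s[0] stu_id=2 → 6 match(es) in e → 6 row(s).
- s[1] stu_id=4 → 4 match(es) in e → 4 row(s).
- s[2] stu_id=4 → 4 match(es) in e → 4 row(s).
- s[3] stu_id=NULL → no match; kept with NULLs on the e side.
- s[4] stu_id=4 → 4 match(es) in e → 4 row(s).
- s[5] stu_id=7 → 6 match(es) in e → 6 row(s).
- s[6] stu_id=2 → 6 match(es) in e → 6 row(s).
Total: 30 matched + 1 padded = 31 rows.

31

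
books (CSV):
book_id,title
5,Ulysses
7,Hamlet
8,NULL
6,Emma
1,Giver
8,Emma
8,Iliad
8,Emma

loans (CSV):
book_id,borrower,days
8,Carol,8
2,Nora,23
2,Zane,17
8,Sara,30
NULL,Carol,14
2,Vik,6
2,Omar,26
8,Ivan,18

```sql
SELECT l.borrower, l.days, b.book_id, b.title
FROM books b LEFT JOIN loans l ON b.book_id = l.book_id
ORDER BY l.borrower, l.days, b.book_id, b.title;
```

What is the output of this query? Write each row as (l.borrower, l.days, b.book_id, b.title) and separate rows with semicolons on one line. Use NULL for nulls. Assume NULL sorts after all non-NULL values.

(Carol, 8, 8, Emma); (Carol, 8, 8, Emma); (Carol, 8, 8, Iliad); (Carol, 8, 8, NULL); (Ivan, 18, 8, Emma); (Ivan, 18, 8, Emma); (Ivan, 18, 8, Iliad); (Ivan, 18, 8, NULL); (Sara, 30, 8, Emma); (Sara, 30, 8, Emma); (Sara, 30, 8, Iliad); (Sara, 30, 8, NULL); (NULL, NULL, 1, Giver); (NULL, NULL, 5, Ulysses); (NULL, NULL, 6, Emma); (NULL, NULL, 7, Hamlet)

LEFT JOIN keeps every row from `books`; unmatched rows get NULL for `loans`'s columns.
Matching on b.book_id = l.book_id. A NULL in a compared column never satisfies the condition.
- b row (book_id=5): no match → kept, l columns NULL.
- b row (book_id=7): no match → kept, l columns NULL.
- b row (book_id=8): matches 3 l row(s) → 3 output row(s).
- b row (book_id=6): no match → kept, l columns NULL.
- b row (book_id=1): no match → kept, l columns NULL.
- b row (book_id=8): matches 3 l row(s) → 3 output row(s).
- b row (book_id=8): matches 3 l row(s) → 3 output row(s).
- b row (book_id=8): matches 3 l row(s) → 3 output row(s).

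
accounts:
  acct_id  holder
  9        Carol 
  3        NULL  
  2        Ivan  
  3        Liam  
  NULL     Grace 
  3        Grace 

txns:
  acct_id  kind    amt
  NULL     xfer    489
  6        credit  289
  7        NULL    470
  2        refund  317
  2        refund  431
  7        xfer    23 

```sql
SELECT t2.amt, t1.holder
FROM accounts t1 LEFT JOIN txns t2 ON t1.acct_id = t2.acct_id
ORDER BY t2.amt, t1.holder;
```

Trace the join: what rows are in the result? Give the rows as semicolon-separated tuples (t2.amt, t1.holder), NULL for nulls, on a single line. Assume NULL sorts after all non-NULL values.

(317, Ivan); (431, Ivan); (NULL, Carol); (NULL, Grace); (NULL, Grace); (NULL, Liam); (NULL, NULL)

LEFT JOIN keeps every row from `accounts`; unmatched rows get NULL for `txns`'s columns.
Matching on t1.acct_id = t2.acct_id. A NULL in a compared column never satisfies the condition.
- t1[0] acct_id=9 → no match; kept with NULLs on the t2 side.
- t1[1] acct_id=3 → no match; kept with NULLs on the t2 side.
- t1[2] acct_id=2 → 2 match(es) in t2 → 2 row(s).
- t1[3] acct_id=3 → no match; kept with NULLs on the t2 side.
- t1[4] acct_id=NULL → no match; kept with NULLs on the t2 side.
- t1[5] acct_id=3 → no match; kept with NULLs on the t2 side.
After projecting and ordering:
t2.amt | t1.holder
317 | Ivan
431 | Ivan
NULL | Carol
NULL | Grace
NULL | Grace
NULL | Liam
NULL | NULL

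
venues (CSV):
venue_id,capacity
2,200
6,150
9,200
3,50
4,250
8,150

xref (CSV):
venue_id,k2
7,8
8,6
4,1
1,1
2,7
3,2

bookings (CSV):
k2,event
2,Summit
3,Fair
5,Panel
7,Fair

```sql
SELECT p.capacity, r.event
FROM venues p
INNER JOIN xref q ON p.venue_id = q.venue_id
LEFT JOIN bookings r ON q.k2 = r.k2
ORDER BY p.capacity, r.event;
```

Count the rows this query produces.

4

Step 1 — p INNER JOIN q on venue_id → 4 row(s).
Then LEFT JOIN `bookings r` on k2: each of those 4 rows is kept; rows whose q.k2 has no match in r get NULL for r's columns.
Result: 4 row(s).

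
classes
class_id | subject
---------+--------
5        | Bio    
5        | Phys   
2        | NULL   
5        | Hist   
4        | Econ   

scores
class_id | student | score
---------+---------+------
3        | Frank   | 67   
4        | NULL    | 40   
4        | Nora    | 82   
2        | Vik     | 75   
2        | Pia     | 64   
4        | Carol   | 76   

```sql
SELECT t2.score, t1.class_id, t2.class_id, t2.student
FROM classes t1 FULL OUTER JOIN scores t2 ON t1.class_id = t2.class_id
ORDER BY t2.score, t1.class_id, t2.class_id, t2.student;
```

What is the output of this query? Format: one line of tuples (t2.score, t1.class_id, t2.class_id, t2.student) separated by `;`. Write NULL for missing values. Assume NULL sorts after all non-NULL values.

(40, 4, 4, NULL); (64, 2, 2, Pia); (67, NULL, 3, Frank); (75, 2, 2, Vik); (76, 4, 4, Carol); (82, 4, 4, Nora); (NULL, 5, NULL, NULL); (NULL, 5, NULL, NULL); (NULL, 5, NULL, NULL)

FULL OUTER JOIN keeps every row from both sides; unmatched rows get NULL for the other side's columns.
Matching on t1.class_id = t2.class_id.
Matched pairs: 5; unmatched t1 rows kept: 3; unmatched t2 rows kept: 1.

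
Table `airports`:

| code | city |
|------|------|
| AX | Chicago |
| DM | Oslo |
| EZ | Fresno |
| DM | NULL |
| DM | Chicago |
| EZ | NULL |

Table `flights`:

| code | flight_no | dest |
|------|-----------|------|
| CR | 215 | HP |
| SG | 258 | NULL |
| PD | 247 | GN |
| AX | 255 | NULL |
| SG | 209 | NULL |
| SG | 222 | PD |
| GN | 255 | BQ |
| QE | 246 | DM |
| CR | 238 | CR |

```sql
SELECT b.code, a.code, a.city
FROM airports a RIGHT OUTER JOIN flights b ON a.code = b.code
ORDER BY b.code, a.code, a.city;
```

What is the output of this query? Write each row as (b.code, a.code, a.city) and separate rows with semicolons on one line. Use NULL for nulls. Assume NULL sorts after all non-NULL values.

(AX, AX, Chicago); (CR, NULL, NULL); (CR, NULL, NULL); (GN, NULL, NULL); (PD, NULL, NULL); (QE, NULL, NULL); (SG, NULL, NULL); (SG, NULL, NULL); (SG, NULL, NULL)

RIGHT JOIN keeps every row from `flights`; unmatched rows get NULL for `airports`'s columns.
Matching on a.code = b.code.
- a (code=AX) pairs with 1 row(s) of b.
- a (code=DM) has no partner in b.
- a (code=EZ) has no partner in b.
- a (code=DM) has no partner in b.
- a (code=DM) has no partner in b.
- a (code=EZ) has no partner in b.
- plus 8 unmatched b row(s), each kept with NULL a columns.
After projecting and ordering:
b.code | a.code | a.city
AX | AX | Chicago
CR | NULL | NULL
CR | NULL | NULL
GN | NULL | NULL
PD | NULL | NULL
QE | NULL | NULL
SG | NULL | NULL
SG | NULL | NULL
SG | NULL | NULL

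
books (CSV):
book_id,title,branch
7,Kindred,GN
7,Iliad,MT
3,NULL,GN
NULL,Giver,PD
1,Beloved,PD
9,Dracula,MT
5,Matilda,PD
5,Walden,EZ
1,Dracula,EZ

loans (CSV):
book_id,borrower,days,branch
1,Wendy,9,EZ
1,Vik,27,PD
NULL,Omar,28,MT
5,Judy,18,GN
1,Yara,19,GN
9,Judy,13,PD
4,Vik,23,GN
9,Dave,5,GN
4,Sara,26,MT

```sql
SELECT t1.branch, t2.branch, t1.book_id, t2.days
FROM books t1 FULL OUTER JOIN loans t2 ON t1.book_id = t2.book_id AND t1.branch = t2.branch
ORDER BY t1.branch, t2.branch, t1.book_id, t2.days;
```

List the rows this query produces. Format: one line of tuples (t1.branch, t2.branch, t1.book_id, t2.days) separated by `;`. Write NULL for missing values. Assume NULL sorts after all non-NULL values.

FULL OUTER JOIN keeps every row from both sides; unmatched rows get NULL for the other side's columns.
Matching on t1.book_id = t2.book_id AND t1.branch = t2.branch. A NULL in a compared column never satisfies the condition.
Matched pairs: 2; unmatched t1 rows kept: 7; unmatched t2 rows kept: 7.

(EZ, EZ, 1, 9); (EZ, NULL, 5, NULL); (GN, NULL, 3, NULL); (GN, NULL, 7, NULL); (MT, NULL, 7, NULL); (MT, NULL, 9, NULL); (PD, PD, 1, 27); (PD, NULL, 5, NULL); (PD, NULL, NULL, NULL); (NULL, GN, NULL, 5); (NULL, GN, NULL, 18); (NULL, GN, NULL, 19); (NULL, GN, NULL, 23); (NULL, MT, NULL, 26); (NULL, MT, NULL, 28); (NULL, PD, NULL, 13)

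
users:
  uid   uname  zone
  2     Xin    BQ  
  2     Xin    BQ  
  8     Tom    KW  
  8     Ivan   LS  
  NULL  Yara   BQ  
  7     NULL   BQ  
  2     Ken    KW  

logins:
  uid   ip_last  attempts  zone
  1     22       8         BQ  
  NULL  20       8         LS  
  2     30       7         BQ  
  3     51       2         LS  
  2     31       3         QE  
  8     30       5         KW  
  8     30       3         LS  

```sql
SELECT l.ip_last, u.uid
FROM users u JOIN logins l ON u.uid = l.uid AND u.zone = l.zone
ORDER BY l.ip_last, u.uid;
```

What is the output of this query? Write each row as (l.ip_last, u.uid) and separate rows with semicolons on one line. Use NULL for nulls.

(30, 2); (30, 2); (30, 8); (30, 8)

INNER JOIN keeps only pairs where the ON condition holds.
Matching on u.uid = l.uid AND u.zone = l.zone. A NULL in a compared column never satisfies the condition.
Matched pairs: 4.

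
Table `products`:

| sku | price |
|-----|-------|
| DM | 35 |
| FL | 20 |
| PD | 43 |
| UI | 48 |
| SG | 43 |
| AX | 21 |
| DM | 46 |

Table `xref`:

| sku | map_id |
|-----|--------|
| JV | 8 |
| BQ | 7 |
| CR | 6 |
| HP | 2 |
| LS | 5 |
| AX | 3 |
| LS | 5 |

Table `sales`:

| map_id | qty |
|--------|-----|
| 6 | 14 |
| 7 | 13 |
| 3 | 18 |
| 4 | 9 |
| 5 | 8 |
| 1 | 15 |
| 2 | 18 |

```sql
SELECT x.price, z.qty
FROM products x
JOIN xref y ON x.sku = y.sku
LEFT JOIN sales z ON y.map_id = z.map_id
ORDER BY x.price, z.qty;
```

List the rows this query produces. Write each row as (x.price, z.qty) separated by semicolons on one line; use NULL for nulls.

(21, 18)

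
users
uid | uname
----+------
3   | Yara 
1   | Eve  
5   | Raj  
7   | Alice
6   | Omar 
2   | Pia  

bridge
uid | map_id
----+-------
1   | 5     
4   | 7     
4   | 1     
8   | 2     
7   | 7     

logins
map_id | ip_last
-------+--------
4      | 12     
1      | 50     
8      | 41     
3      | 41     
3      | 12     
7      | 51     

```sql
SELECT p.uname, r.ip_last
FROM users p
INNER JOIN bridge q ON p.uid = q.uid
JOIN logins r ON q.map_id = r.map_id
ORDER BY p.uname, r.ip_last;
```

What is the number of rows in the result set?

Evaluate left to right. First `users p INNER JOIN bridge q` on uid: 2 row(s).
Then INNER JOIN `logins r` on map_id: keep only rows whose q.map_id appears in r.
Result: 1 row(s).

1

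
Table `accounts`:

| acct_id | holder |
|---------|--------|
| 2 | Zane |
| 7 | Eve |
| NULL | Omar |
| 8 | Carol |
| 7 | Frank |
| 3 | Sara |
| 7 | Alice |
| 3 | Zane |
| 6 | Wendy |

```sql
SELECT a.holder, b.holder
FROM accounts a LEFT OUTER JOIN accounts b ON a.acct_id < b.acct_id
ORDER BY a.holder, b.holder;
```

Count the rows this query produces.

26

LEFT JOIN keeps every row from `accounts a`; unmatched rows get NULL for `accounts b`'s columns.
Matching on a.acct_id < b.acct_id. A NULL in a compared column never satisfies the condition.
Matched pairs: 24; unmatched a rows kept: 2.
Total: 24 matched + 2 padded = 26 rows.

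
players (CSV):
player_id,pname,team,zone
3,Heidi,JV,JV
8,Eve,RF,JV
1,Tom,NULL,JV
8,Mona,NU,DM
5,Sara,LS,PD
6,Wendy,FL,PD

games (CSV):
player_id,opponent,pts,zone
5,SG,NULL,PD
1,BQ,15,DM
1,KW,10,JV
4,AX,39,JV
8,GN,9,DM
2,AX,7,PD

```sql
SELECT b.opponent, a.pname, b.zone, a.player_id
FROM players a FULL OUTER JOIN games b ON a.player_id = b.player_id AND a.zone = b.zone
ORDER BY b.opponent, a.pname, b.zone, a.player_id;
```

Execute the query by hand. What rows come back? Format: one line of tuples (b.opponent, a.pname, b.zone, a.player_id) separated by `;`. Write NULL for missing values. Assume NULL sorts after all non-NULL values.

(AX, NULL, JV, NULL); (AX, NULL, PD, NULL); (BQ, NULL, DM, NULL); (GN, Mona, DM, 8); (KW, Tom, JV, 1); (SG, Sara, PD, 5); (NULL, Eve, NULL, 8); (NULL, Heidi, NULL, 3); (NULL, Wendy, NULL, 6)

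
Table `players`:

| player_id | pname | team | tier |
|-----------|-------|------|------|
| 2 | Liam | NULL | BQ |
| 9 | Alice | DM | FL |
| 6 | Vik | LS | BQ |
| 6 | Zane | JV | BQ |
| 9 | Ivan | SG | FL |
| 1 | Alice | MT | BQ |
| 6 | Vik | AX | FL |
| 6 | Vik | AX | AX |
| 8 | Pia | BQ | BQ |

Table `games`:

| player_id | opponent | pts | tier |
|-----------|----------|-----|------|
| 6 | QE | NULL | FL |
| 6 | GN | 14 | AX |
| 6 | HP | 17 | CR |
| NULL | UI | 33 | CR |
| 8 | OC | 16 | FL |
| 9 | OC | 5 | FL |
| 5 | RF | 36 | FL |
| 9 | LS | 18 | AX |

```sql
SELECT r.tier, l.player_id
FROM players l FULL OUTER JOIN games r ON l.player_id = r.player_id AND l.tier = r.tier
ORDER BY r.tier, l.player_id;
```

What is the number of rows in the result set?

FULL OUTER JOIN keeps every row from both sides; unmatched rows get NULL for the other side's columns.
Matching on l.player_id = r.player_id AND l.tier = r.tier. A NULL in a compared column never satisfies the condition.
- l (player_id=2, tier=BQ) has no partner → padded with NULL.
- l (player_id=9, tier=FL) pairs with 1 row(s) of r.
- l (player_id=6, tier=BQ) has no partner → padded with NULL.
- l (player_id=6, tier=BQ) has no partner → padded with NULL.
- l (player_id=9, tier=FL) pairs with 1 row(s) of r.
- l (player_id=1, tier=BQ) has no partner → padded with NULL.
- l (player_id=6, tier=FL) pairs with 1 row(s) of r.
- l (player_id=6, tier=AX) pairs with 1 row(s) of r.
- l (player_id=8, tier=BQ) has no partner → padded with NULL.
- plus 5 unmatched r row(s), each kept with NULL l columns.
Total: 4 matched + 10 padded = 14 rows.

14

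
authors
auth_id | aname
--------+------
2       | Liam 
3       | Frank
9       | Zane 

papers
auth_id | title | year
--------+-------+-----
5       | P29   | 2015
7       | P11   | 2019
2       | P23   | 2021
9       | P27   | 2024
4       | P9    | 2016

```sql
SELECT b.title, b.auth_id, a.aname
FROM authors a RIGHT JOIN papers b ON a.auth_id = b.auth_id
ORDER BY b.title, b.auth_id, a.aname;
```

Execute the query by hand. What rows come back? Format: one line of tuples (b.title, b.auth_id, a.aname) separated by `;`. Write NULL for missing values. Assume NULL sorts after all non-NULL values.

(P11, 7, NULL); (P23, 2, Liam); (P27, 9, Zane); (P29, 5, NULL); (P9, 4, NULL)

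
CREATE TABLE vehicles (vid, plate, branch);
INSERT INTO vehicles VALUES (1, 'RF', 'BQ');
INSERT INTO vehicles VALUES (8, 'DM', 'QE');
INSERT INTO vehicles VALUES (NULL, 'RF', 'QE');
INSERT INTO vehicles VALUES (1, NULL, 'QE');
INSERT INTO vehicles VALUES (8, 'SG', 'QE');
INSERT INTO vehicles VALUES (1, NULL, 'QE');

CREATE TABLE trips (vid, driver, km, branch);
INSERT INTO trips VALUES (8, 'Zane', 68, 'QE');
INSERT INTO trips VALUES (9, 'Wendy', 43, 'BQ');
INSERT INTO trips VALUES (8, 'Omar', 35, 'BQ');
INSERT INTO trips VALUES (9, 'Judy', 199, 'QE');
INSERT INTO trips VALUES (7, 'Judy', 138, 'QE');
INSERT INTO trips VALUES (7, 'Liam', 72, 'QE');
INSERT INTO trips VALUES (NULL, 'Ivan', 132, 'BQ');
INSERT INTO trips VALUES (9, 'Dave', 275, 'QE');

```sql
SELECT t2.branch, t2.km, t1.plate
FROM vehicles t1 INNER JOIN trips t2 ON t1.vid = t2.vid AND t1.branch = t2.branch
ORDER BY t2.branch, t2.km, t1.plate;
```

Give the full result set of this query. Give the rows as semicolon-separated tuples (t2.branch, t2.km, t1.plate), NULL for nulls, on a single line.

(QE, 68, DM); (QE, 68, SG)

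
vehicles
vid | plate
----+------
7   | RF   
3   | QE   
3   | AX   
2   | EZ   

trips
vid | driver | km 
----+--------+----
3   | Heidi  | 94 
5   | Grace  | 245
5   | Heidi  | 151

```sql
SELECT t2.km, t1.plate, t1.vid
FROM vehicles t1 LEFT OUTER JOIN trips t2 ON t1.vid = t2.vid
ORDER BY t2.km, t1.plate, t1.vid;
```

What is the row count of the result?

4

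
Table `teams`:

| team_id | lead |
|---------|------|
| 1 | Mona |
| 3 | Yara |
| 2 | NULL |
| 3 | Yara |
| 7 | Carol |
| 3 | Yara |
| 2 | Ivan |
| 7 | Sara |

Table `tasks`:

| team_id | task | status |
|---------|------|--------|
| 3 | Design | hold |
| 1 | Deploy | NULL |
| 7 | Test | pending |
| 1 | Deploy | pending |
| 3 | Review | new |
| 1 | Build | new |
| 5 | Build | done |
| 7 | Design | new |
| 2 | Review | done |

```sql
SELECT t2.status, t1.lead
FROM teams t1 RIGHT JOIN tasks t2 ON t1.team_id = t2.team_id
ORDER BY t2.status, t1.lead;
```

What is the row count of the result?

RIGHT JOIN keeps every row from `tasks`; unmatched rows get NULL for `teams`'s columns.
Matching on t1.team_id = t2.team_id.
- t1[0] team_id=1 → 3 match(es) in t2 → 3 row(s).
- t1[1] team_id=3 → 2 match(es) in t2 → 2 row(s).
- t1[2] team_id=2 → 1 match(es) in t2 → 1 row(s).
- t1[3] team_id=3 → 2 match(es) in t2 → 2 row(s).
- t1[4] team_id=7 → 2 match(es) in t2 → 2 row(s).
- t1[5] team_id=3 → 2 match(es) in t2 → 2 row(s).
- t1[6] team_id=2 → 1 match(es) in t2 → 1 row(s).
- t1[7] team_id=7 → 2 match(es) in t2 → 2 row(s).
- 1 t2 row(s) had no t1 match → kept, t1 columns NULL.
Total: 15 matched + 1 padded = 16 rows.

16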